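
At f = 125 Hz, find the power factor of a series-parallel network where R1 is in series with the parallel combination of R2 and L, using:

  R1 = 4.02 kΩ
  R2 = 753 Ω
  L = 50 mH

Step 1 — Angular frequency: ω = 2π·f = 2π·125 = 785.4 rad/s.
Step 2 — Component impedances:
  R1: Z = R = 4020 Ω
  R2: Z = R = 753 Ω
  L: Z = jωL = j·785.4·0.05 = 0 + j39.27 Ω
Step 3 — Parallel branch: R2 || L = 1/(1/R2 + 1/L) = 2.042 + j39.16 Ω.
Step 4 — Series with R1: Z_total = R1 + (R2 || L) = 4022 + j39.16 Ω = 4022∠0.6° Ω.
Step 5 — Power factor: PF = cos(φ) = Re(Z)/|Z| = 4022/4022 = 1.
Step 6 — Type: Im(Z) = 39.16 ⇒ lagging (phase φ = 0.6°).

PF = 1 (lagging, φ = 0.6°)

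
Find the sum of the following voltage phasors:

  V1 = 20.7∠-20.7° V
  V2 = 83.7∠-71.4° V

Step 1 — Convert each phasor to rectangular form:
  V1 = 20.7·(cos(-20.7°) + j·sin(-20.7°)) = 19.36 - j7.317 V
  V2 = 83.7·(cos(-71.4°) + j·sin(-71.4°)) = 26.7 - j79.33 V
Step 2 — Sum components: V_total = 46.06 - j86.65 V.
Step 3 — Convert to polar: |V_total| = 98.13 V, ∠V_total = -62.0°.

V_total = 98.13∠-62.0° V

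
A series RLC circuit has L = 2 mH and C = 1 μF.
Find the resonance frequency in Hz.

Step 1 — Resonance condition Im(Z)=0 gives ω₀ = 1/√(LC).
Step 2 — ω₀ = 1/√(0.002·1e-06) = 2.236e+04 rad/s.
Step 3 — f₀ = ω₀/(2π) = 3559 Hz.

f₀ = 3559 Hz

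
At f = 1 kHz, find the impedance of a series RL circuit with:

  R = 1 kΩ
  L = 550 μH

Step 1 — Angular frequency: ω = 2π·f = 2π·1000 = 6283 rad/s.
Step 2 — Component impedances:
  R: Z = R = 1000 Ω
  L: Z = jωL = j·6283·0.00055 = 0 + j3.456 Ω
Step 3 — Series combination: Z_total = R + L = 1000 + j3.456 Ω = 1000∠0.2° Ω.

Z = 1000 + j3.456 Ω = 1000∠0.2° Ω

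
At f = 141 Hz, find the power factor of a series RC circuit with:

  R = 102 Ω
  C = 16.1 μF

Step 1 — Angular frequency: ω = 2π·f = 2π·141 = 885.9 rad/s.
Step 2 — Component impedances:
  R: Z = R = 102 Ω
  C: Z = 1/(jωC) = -j/(ω·C) = 0 - j70.11 Ω
Step 3 — Series combination: Z_total = R + C = 102 - j70.11 Ω = 123.8∠-34.5° Ω.
Step 4 — Power factor: PF = cos(φ) = Re(Z)/|Z| = 102/123.77 = 0.8241.
Step 5 — Type: Im(Z) = -70.11 ⇒ leading (phase φ = -34.5°).

PF = 0.8241 (leading, φ = -34.5°)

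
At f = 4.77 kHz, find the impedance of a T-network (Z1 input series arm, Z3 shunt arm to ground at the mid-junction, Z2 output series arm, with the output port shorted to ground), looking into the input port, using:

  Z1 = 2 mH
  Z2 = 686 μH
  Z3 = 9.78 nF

Step 1 — Angular frequency: ω = 2π·f = 2π·4770 = 2.997e+04 rad/s.
Step 2 — Component impedances:
  Z1: Z = jωL = j·2.997e+04·0.002 = 0 + j59.94 Ω
  Z2: Z = jωL = j·2.997e+04·0.000686 = 0 + j20.56 Ω
  Z3: Z = 1/(jωC) = -j/(ω·C) = 0 - j3412 Ω
Step 3 — With the output port shorted to ground, the output series arm Z2 runs from the junction to ground; the shunt arm Z3 also runs from the junction to ground. They appear in parallel: Z3 || Z2 = 0 + j20.68 Ω.
Step 4 — Series with input arm Z1: Z_in = Z1 + (Z3 || Z2) = 0 + j80.63 Ω = 80.63∠90.0° Ω.

Z = 0 + j80.63 Ω = 80.63∠90.0° Ω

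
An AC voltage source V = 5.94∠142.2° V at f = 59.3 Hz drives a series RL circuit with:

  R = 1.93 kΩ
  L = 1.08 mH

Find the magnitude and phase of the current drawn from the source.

Step 1 — Angular frequency: ω = 2π·f = 2π·59.3 = 372.6 rad/s.
Step 2 — Component impedances:
  R: Z = R = 1930 Ω
  L: Z = jωL = j·372.6·0.00108 = 0 + j0.4024 Ω
Step 3 — Series combination: Z_total = R + L = 1930 + j0.4024 Ω = 1930∠0.0° Ω.
Step 4 — Source phasor: V = 5.94∠142.2° V = -4.694 + j3.641 V.
Step 5 — Ohm's law: I = V / Z_total = (-4.694 + j3.641) / (1930 + j0.4024) = -0.002431 + j0.001887 A.
Step 6 — Convert to polar: |I| = 0.003078 A, ∠I = 142.2°.

I = 0.003078∠142.2° A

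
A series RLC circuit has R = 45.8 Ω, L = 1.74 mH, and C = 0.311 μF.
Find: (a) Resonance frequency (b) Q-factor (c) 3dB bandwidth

Step 1 — Resonance: ω₀ = 1/√(LC) = 1/√(0.00174·3.11e-07) = 4.299e+04 rad/s.
Step 2 — f₀ = ω₀/(2π) = 6842 Hz.
Step 3 — Series Q: Q = ω₀L/R = 4.299e+04·0.00174/45.8 = 1.633.
Step 4 — Bandwidth: Δω = ω₀/Q = 2.632e+04 rad/s; BW = Δω/(2π) = 4189 Hz.

(a) f₀ = 6842 Hz  (b) Q = 1.633  (c) BW = 4189 Hz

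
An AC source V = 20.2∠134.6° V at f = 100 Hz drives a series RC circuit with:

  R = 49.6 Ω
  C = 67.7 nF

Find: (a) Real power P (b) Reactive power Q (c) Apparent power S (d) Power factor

Step 1 — Angular frequency: ω = 2π·f = 2π·100 = 628.3 rad/s.
Step 2 — Component impedances:
  R: Z = R = 49.6 Ω
  C: Z = 1/(jωC) = -j/(ω·C) = 0 - j2.351e+04 Ω
Step 3 — Series combination: Z_total = R + C = 49.6 - j2.351e+04 Ω = 2.351e+04∠-89.9° Ω.
Step 4 — Source phasor: V = 20.2∠134.6° V = -14.18 + j14.38 V.
Step 5 — Current: I = V / Z = -0.0006131 - j0.000602 A = 0.0008592∠-135.5° A.
Step 6 — Complex power: S = V·I* = 3.662e-05 - j0.01736 VA.
Step 7 — Real power: P = Re(S) = 3.662e-05 W.
Step 8 — Reactive power: Q = Im(S) = -0.01736 VAR.
Step 9 — Apparent power: |S| = 0.01736 VA.
Step 10 — Power factor: PF = P/|S| = 0.00211 (leading).

(a) P = 3.662e-05 W  (b) Q = -0.01736 VAR  (c) S = 0.01736 VA  (d) PF = 0.00211 (leading)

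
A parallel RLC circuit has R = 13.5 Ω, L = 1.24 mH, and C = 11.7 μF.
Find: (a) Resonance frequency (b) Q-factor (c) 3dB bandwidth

Step 1 — Resonance: ω₀ = 1/√(LC) = 1/√(0.00124·1.17e-05) = 8302 rad/s.
Step 2 — f₀ = ω₀/(2π) = 1321 Hz.
Step 3 — Parallel Q: Q = R/(ω₀L) = 13.5/(8302·0.00124) = 1.311.
Step 4 — Bandwidth: Δω = ω₀/Q = 6331 rad/s; BW = Δω/(2π) = 1008 Hz.

(a) f₀ = 1321 Hz  (b) Q = 1.311  (c) BW = 1008 Hz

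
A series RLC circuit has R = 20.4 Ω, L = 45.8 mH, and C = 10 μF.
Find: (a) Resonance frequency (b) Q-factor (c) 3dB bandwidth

Step 1 — Resonance condition Im(Z)=0 gives ω₀ = 1/√(LC).
Step 2 — ω₀ = 1/√(0.0458·1e-05) = 1478 rad/s.
Step 3 — f₀ = ω₀/(2π) = 235.2 Hz.
Step 4 — Series Q: Q = ω₀L/R = 1478·0.0458/20.4 = 3.317.
Step 5 — 3dB bandwidth: Δω = ω₀/Q = 445.4 rad/s; BW = Δω/(2π) = 70.89 Hz.

(a) f₀ = 235.2 Hz  (b) Q = 3.317  (c) BW = 70.89 Hz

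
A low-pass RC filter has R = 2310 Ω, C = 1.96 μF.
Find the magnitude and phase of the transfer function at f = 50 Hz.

Step 1 — Angular frequency: ω = 2π·50 = 314.2 rad/s.
Step 2 — Transfer function: H(jω) = 1/(1 + jωRC).
Step 3 — Denominator: 1 + jωRC = 1 + j·314.2·2310·1.96e-06 = 1 + j1.422.
Step 4 — H = 0.3308 - j0.4705.
Step 5 — Magnitude: |H| = 0.5751 (-4.8 dB); phase: φ = -54.9°.

|H| = 0.5751 (-4.8 dB), φ = -54.9°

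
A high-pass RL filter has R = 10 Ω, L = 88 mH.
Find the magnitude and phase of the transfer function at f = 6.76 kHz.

Step 1 — Angular frequency: ω = 2π·6760 = 4.247e+04 rad/s.
Step 2 — Transfer function: H(jω) = jωL/(R + jωL).
Step 3 — Numerator jωL = j·3738; denominator R + jωL = 10 + j3738.
Step 4 — H = 1 + j0.002675.
Step 5 — Magnitude: |H| = 1 (-0.0 dB); phase: φ = 0.2°.

|H| = 1 (-0.0 dB), φ = 0.2°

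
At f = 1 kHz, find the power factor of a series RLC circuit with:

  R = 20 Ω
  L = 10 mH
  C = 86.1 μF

Step 1 — Angular frequency: ω = 2π·f = 2π·1000 = 6283 rad/s.
Step 2 — Component impedances:
  R: Z = R = 20 Ω
  L: Z = jωL = j·6283·0.01 = 0 + j62.83 Ω
  C: Z = 1/(jωC) = -j/(ω·C) = 0 - j1.848 Ω
Step 3 — Series combination: Z_total = R + L + C = 20 + j60.98 Ω = 64.18∠71.8° Ω.
Step 4 — Power factor: PF = cos(φ) = Re(Z)/|Z| = 20/64.18 = 0.3116.
Step 5 — Type: Im(Z) = 60.98 ⇒ lagging (phase φ = 71.8°).

PF = 0.3116 (lagging, φ = 71.8°)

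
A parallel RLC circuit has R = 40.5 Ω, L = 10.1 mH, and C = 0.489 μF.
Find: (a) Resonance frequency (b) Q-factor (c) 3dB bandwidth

Step 1 — Resonance: ω₀ = 1/√(LC) = 1/√(0.0101·4.89e-07) = 1.423e+04 rad/s.
Step 2 — f₀ = ω₀/(2π) = 2265 Hz.
Step 3 — Parallel Q: Q = R/(ω₀L) = 40.5/(1.423e+04·0.0101) = 0.2818.
Step 4 — Bandwidth: Δω = ω₀/Q = 5.049e+04 rad/s; BW = Δω/(2π) = 8036 Hz.

(a) f₀ = 2265 Hz  (b) Q = 0.2818  (c) BW = 8036 Hz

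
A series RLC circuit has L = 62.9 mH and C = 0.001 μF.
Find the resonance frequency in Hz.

Step 1 — Resonance condition Im(Z)=0 gives ω₀ = 1/√(LC).
Step 2 — ω₀ = 1/√(0.0629·1e-09) = 1.261e+05 rad/s.
Step 3 — f₀ = ω₀/(2π) = 2.007e+04 Hz.

f₀ = 2.007e+04 Hz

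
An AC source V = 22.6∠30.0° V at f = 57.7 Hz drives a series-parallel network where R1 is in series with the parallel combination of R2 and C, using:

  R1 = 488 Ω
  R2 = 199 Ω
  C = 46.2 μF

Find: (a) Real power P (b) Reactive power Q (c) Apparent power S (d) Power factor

Step 1 — Angular frequency: ω = 2π·f = 2π·57.7 = 362.5 rad/s.
Step 2 — Component impedances:
  R1: Z = R = 488 Ω
  R2: Z = R = 199 Ω
  C: Z = 1/(jωC) = -j/(ω·C) = 0 - j59.7 Ω
Step 3 — Parallel branch: R2 || C = 1/(1/R2 + 1/C) = 16.43 - j54.77 Ω.
Step 4 — Series with R1: Z_total = R1 + (R2 || C) = 504.4 - j54.77 Ω = 507.4∠-6.2° Ω.
Step 5 — Source phasor: V = 22.6∠30.0° V = 19.57 + j11.3 V.
Step 6 — Current: I = V / Z = 0.03594 + j0.0263 A = 0.04454∠36.2° A.
Step 7 — Complex power: S = V·I* = 1.001 - j0.1087 VA.
Step 8 — Real power: P = Re(S) = 1.001 W.
Step 9 — Reactive power: Q = Im(S) = -0.1087 VAR.
Step 10 — Apparent power: |S| = 1.007 VA.
Step 11 — Power factor: PF = P/|S| = 0.9942 (leading).

(a) P = 1.001 W  (b) Q = -0.1087 VAR  (c) S = 1.007 VA  (d) PF = 0.9942 (leading)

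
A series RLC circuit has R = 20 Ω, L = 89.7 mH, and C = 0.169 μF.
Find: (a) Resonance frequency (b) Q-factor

Step 1 — Resonance condition Im(Z)=0 gives ω₀ = 1/√(LC).
Step 2 — ω₀ = 1/√(0.0897·1.69e-07) = 8122 rad/s.
Step 3 — f₀ = ω₀/(2π) = 1293 Hz.
Step 4 — Series Q: Q = ω₀L/R = 8122·0.0897/20 = 36.43.

(a) f₀ = 1293 Hz  (b) Q = 36.43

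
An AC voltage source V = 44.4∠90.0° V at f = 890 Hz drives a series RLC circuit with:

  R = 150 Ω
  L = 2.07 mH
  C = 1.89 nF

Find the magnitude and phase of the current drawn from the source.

Step 1 — Angular frequency: ω = 2π·f = 2π·890 = 5592 rad/s.
Step 2 — Component impedances:
  R: Z = R = 150 Ω
  L: Z = jωL = j·5592·0.00207 = 0 + j11.58 Ω
  C: Z = 1/(jωC) = -j/(ω·C) = 0 - j9.462e+04 Ω
Step 3 — Series combination: Z_total = R + L + C = 150 - j9.461e+04 Ω = 9.461e+04∠-89.9° Ω.
Step 4 — Source phasor: V = 44.4∠90.0° V = 0 + j44.4 V.
Step 5 — Ohm's law: I = V / Z_total = (0 + j44.4) / (150 - j9.461e+04) = -0.0004693 + j7.441e-07 A.
Step 6 — Convert to polar: |I| = 0.0004693 A, ∠I = 179.9°.

I = 0.0004693∠179.9° A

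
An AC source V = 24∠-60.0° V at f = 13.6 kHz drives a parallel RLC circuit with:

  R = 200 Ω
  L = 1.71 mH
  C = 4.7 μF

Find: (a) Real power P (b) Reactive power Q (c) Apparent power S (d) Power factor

Step 1 — Angular frequency: ω = 2π·f = 2π·1.36e+04 = 8.545e+04 rad/s.
Step 2 — Component impedances:
  R: Z = R = 200 Ω
  L: Z = jωL = j·8.545e+04·0.00171 = 0 + j146.1 Ω
  C: Z = 1/(jωC) = -j/(ω·C) = 0 - j2.49 Ω
Step 3 — Parallel combination: 1/Z_total = 1/R + 1/L + 1/C; Z_total = 0.03208 - j2.533 Ω = 2.533∠-89.3° Ω.
Step 4 — Source phasor: V = 24∠-60.0° V = 12 - j20.78 V.
Step 5 — Current: I = V / Z = 8.265 + j4.633 A = 9.475∠29.3° A.
Step 6 — Complex power: S = V·I* = 2.88 - j227.4 VA.
Step 7 — Real power: P = Re(S) = 2.88 W.
Step 8 — Reactive power: Q = Im(S) = -227.4 VAR.
Step 9 — Apparent power: |S| = 227.4 VA.
Step 10 — Power factor: PF = P/|S| = 0.01266 (leading).

(a) P = 2.88 W  (b) Q = -227.4 VAR  (c) S = 227.4 VA  (d) PF = 0.01266 (leading)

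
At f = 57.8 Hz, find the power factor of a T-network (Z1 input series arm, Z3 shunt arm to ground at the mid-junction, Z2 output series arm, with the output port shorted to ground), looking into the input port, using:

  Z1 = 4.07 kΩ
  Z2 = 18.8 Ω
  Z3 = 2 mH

Step 1 — Angular frequency: ω = 2π·f = 2π·57.8 = 363.2 rad/s.
Step 2 — Component impedances:
  Z1: Z = R = 4070 Ω
  Z2: Z = R = 18.8 Ω
  Z3: Z = jωL = j·363.2·0.002 = 0 + j0.7263 Ω
Step 3 — With the output port shorted to ground, the output series arm Z2 runs from the junction to ground; the shunt arm Z3 also runs from the junction to ground. They appear in parallel: Z3 || Z2 = 0.02802 + j0.7253 Ω.
Step 4 — Series with input arm Z1: Z_in = Z1 + (Z3 || Z2) = 4070 + j0.7253 Ω = 4070∠0.0° Ω.
Step 5 — Power factor: PF = cos(φ) = Re(Z)/|Z| = 4070/4070 = 1.
Step 6 — Type: Im(Z) = 0.7253 ⇒ lagging (phase φ = 0.0°).

PF = 1 (lagging, φ = 0.0°)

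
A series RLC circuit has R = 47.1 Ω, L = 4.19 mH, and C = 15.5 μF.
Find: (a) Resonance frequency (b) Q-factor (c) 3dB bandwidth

Step 1 — Resonance: ω₀ = 1/√(LC) = 1/√(0.00419·1.55e-05) = 3924 rad/s.
Step 2 — f₀ = ω₀/(2π) = 624.5 Hz.
Step 3 — Series Q: Q = ω₀L/R = 3924·0.00419/47.1 = 0.3491.
Step 4 — Bandwidth: Δω = ω₀/Q = 1.124e+04 rad/s; BW = Δω/(2π) = 1789 Hz.

(a) f₀ = 624.5 Hz  (b) Q = 0.3491  (c) BW = 1789 Hz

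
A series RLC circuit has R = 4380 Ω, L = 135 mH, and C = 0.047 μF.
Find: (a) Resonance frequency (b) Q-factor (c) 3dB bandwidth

Step 1 — Resonance: ω₀ = 1/√(LC) = 1/√(0.135·4.7e-08) = 1.255e+04 rad/s.
Step 2 — f₀ = ω₀/(2π) = 1998 Hz.
Step 3 — Series Q: Q = ω₀L/R = 1.255e+04·0.135/4380 = 0.3869.
Step 4 — Bandwidth: Δω = ω₀/Q = 3.244e+04 rad/s; BW = Δω/(2π) = 5164 Hz.

(a) f₀ = 1998 Hz  (b) Q = 0.3869  (c) BW = 5164 Hz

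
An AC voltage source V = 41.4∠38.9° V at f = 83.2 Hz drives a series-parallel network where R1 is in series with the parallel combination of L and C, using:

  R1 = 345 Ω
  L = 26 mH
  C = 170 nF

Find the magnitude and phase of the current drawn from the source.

Step 1 — Angular frequency: ω = 2π·f = 2π·83.2 = 522.8 rad/s.
Step 2 — Component impedances:
  R1: Z = R = 345 Ω
  L: Z = jωL = j·522.8·0.026 = 0 + j13.59 Ω
  C: Z = 1/(jωC) = -j/(ω·C) = 0 - j1.125e+04 Ω
Step 3 — Parallel branch: L || C = 1/(1/L + 1/C) = 0 + j13.61 Ω.
Step 4 — Series with R1: Z_total = R1 + (L || C) = 345 + j13.61 Ω = 345.3∠2.3° Ω.
Step 5 — Source phasor: V = 41.4∠38.9° V = 32.22 + j26 V.
Step 6 — Ohm's law: I = V / Z_total = (32.22 + j26) / (345 + j13.61) = 0.09621 + j0.07156 A.
Step 7 — Convert to polar: |I| = 0.1199 A, ∠I = 36.6°.

I = 0.1199∠36.6° A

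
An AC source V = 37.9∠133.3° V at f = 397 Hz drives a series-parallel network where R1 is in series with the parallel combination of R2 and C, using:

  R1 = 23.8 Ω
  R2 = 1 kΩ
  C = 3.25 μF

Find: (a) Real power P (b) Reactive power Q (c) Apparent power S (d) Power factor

Step 1 — Angular frequency: ω = 2π·f = 2π·397 = 2494 rad/s.
Step 2 — Component impedances:
  R1: Z = R = 23.8 Ω
  R2: Z = R = 1000 Ω
  C: Z = 1/(jωC) = -j/(ω·C) = 0 - j123.4 Ω
Step 3 — Parallel branch: R2 || C = 1/(1/R2 + 1/C) = 14.99 - j121.5 Ω.
Step 4 — Series with R1: Z_total = R1 + (R2 || C) = 38.79 - j121.5 Ω = 127.5∠-72.3° Ω.
Step 5 — Source phasor: V = 37.9∠133.3° V = -25.99 + j27.58 V.
Step 6 — Current: I = V / Z = -0.268 - j0.1284 A = 0.2972∠-154.4° A.
Step 7 — Complex power: S = V·I* = 3.425 - j10.73 VA.
Step 8 — Real power: P = Re(S) = 3.425 W.
Step 9 — Reactive power: Q = Im(S) = -10.73 VAR.
Step 10 — Apparent power: |S| = 11.26 VA.
Step 11 — Power factor: PF = P/|S| = 0.3041 (leading).

(a) P = 3.425 W  (b) Q = -10.73 VAR  (c) S = 11.26 VA  (d) PF = 0.3041 (leading)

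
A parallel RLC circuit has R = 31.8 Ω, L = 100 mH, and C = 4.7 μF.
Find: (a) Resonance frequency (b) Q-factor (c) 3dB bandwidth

Step 1 — Resonance: ω₀ = 1/√(LC) = 1/√(0.1·4.7e-06) = 1459 rad/s.
Step 2 — f₀ = ω₀/(2π) = 232.2 Hz.
Step 3 — Parallel Q: Q = R/(ω₀L) = 31.8/(1459·0.1) = 0.218.
Step 4 — Bandwidth: Δω = ω₀/Q = 6691 rad/s; BW = Δω/(2π) = 1065 Hz.

(a) f₀ = 232.2 Hz  (b) Q = 0.218  (c) BW = 1065 Hz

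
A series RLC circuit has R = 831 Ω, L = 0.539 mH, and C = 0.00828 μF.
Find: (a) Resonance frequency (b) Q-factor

Step 1 — Resonance condition Im(Z)=0 gives ω₀ = 1/√(LC).
Step 2 — ω₀ = 1/√(0.000539·8.28e-09) = 4.734e+05 rad/s.
Step 3 — f₀ = ω₀/(2π) = 7.534e+04 Hz.
Step 4 — Series Q: Q = ω₀L/R = 4.734e+05·0.000539/831 = 0.307.

(a) f₀ = 7.534e+04 Hz  (b) Q = 0.307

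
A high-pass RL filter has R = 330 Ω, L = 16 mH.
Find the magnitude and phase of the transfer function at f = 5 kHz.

Step 1 — Angular frequency: ω = 2π·5000 = 3.142e+04 rad/s.
Step 2 — Transfer function: H(jω) = jωL/(R + jωL).
Step 3 — Numerator jωL = j·502.7; denominator R + jωL = 330 + j502.7.
Step 4 — H = 0.6988 + j0.4588.
Step 5 — Magnitude: |H| = 0.8359 (-1.6 dB); phase: φ = 33.3°.

|H| = 0.8359 (-1.6 dB), φ = 33.3°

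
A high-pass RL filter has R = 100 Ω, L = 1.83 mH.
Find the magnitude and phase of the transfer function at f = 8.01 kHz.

Step 1 — Angular frequency: ω = 2π·8010 = 5.033e+04 rad/s.
Step 2 — Transfer function: H(jω) = jωL/(R + jωL).
Step 3 — Numerator jωL = j·92.1; denominator R + jωL = 100 + j92.1.
Step 4 — H = 0.4589 + j0.4983.
Step 5 — Magnitude: |H| = 0.6775 (-3.4 dB); phase: φ = 47.4°.

|H| = 0.6775 (-3.4 dB), φ = 47.4°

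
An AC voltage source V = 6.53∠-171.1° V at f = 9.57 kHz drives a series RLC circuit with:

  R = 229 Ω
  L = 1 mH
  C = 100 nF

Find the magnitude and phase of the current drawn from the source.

Step 1 — Angular frequency: ω = 2π·f = 2π·9570 = 6.013e+04 rad/s.
Step 2 — Component impedances:
  R: Z = R = 229 Ω
  L: Z = jωL = j·6.013e+04·0.001 = 0 + j60.13 Ω
  C: Z = 1/(jωC) = -j/(ω·C) = 0 - j166.3 Ω
Step 3 — Series combination: Z_total = R + L + C = 229 - j106.2 Ω = 252.4∠-24.9° Ω.
Step 4 — Source phasor: V = 6.53∠-171.1° V = -6.451 - j1.01 V.
Step 5 — Ohm's law: I = V / Z_total = (-6.451 - j1.01) / (229 - j106.2) = -0.0215 - j0.01438 A.
Step 6 — Convert to polar: |I| = 0.02587 A, ∠I = -146.2°.

I = 0.02587∠-146.2° A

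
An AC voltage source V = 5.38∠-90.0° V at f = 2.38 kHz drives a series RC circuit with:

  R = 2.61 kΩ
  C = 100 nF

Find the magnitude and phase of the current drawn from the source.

Step 1 — Angular frequency: ω = 2π·f = 2π·2380 = 1.495e+04 rad/s.
Step 2 — Component impedances:
  R: Z = R = 2610 Ω
  C: Z = 1/(jωC) = -j/(ω·C) = 0 - j668.7 Ω
Step 3 — Series combination: Z_total = R + C = 2610 - j668.7 Ω = 2694∠-14.4° Ω.
Step 4 — Source phasor: V = 5.38∠-90.0° V = 0 - j5.38 V.
Step 5 — Ohm's law: I = V / Z_total = (0 - j5.38) / (2610 - j668.7) = 0.0004956 - j0.001934 A.
Step 6 — Convert to polar: |I| = 0.001997 A, ∠I = -75.6°.

I = 0.001997∠-75.6° A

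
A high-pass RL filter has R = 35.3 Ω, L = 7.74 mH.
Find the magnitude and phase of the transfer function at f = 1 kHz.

Step 1 — Angular frequency: ω = 2π·1000 = 6283 rad/s.
Step 2 — Transfer function: H(jω) = jωL/(R + jωL).
Step 3 — Numerator jωL = j·48.63; denominator R + jωL = 35.3 + j48.63.
Step 4 — H = 0.6549 + j0.4754.
Step 5 — Magnitude: |H| = 0.8093 (-1.8 dB); phase: φ = 36.0°.

|H| = 0.8093 (-1.8 dB), φ = 36.0°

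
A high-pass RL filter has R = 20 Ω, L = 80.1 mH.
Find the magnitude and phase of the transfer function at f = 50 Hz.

Step 1 — Angular frequency: ω = 2π·50 = 314.2 rad/s.
Step 2 — Transfer function: H(jω) = jωL/(R + jωL).
Step 3 — Numerator jωL = j·25.16; denominator R + jωL = 20 + j25.16.
Step 4 — H = 0.6129 + j0.4871.
Step 5 — Magnitude: |H| = 0.7829 (-2.1 dB); phase: φ = 38.5°.

|H| = 0.7829 (-2.1 dB), φ = 38.5°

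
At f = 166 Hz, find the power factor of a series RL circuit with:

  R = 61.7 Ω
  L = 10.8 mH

Step 1 — Angular frequency: ω = 2π·f = 2π·166 = 1043 rad/s.
Step 2 — Component impedances:
  R: Z = R = 61.7 Ω
  L: Z = jωL = j·1043·0.0108 = 0 + j11.26 Ω
Step 3 — Series combination: Z_total = R + L = 61.7 + j11.26 Ω = 62.72∠10.3° Ω.
Step 4 — Power factor: PF = cos(φ) = Re(Z)/|Z| = 61.7/62.72 = 0.9837.
Step 5 — Type: Im(Z) = 11.26 ⇒ lagging (phase φ = 10.3°).

PF = 0.9837 (lagging, φ = 10.3°)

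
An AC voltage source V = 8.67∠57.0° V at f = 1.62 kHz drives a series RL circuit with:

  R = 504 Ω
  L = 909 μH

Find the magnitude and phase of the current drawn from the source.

Step 1 — Angular frequency: ω = 2π·f = 2π·1620 = 1.018e+04 rad/s.
Step 2 — Component impedances:
  R: Z = R = 504 Ω
  L: Z = jωL = j·1.018e+04·0.000909 = 0 + j9.252 Ω
Step 3 — Series combination: Z_total = R + L = 504 + j9.252 Ω = 504.1∠1.1° Ω.
Step 4 — Source phasor: V = 8.67∠57.0° V = 4.722 + j7.271 V.
Step 5 — Ohm's law: I = V / Z_total = (4.722 + j7.271) / (504 + j9.252) = 0.009631 + j0.01425 A.
Step 6 — Convert to polar: |I| = 0.0172 A, ∠I = 55.9°.

I = 0.0172∠55.9° A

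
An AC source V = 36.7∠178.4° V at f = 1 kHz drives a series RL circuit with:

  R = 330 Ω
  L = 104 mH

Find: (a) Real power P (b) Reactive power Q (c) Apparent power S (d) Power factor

Step 1 — Angular frequency: ω = 2π·f = 2π·1000 = 6283 rad/s.
Step 2 — Component impedances:
  R: Z = R = 330 Ω
  L: Z = jωL = j·6283·0.104 = 0 + j653.5 Ω
Step 3 — Series combination: Z_total = R + L = 330 + j653.5 Ω = 732.1∠63.2° Ω.
Step 4 — Source phasor: V = 36.7∠178.4° V = -36.69 + j1.025 V.
Step 5 — Current: I = V / Z = -0.02134 + j0.04536 A = 0.05013∠115.2° A.
Step 6 — Complex power: S = V·I* = 0.8294 + j1.642 VA.
Step 7 — Real power: P = Re(S) = 0.8294 W.
Step 8 — Reactive power: Q = Im(S) = 1.642 VAR.
Step 9 — Apparent power: |S| = 1.84 VA.
Step 10 — Power factor: PF = P/|S| = 0.4508 (lagging).

(a) P = 0.8294 W  (b) Q = 1.642 VAR  (c) S = 1.84 VA  (d) PF = 0.4508 (lagging)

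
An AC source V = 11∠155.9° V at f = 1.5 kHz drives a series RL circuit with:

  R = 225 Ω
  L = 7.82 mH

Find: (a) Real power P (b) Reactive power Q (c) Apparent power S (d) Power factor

Step 1 — Angular frequency: ω = 2π·f = 2π·1500 = 9425 rad/s.
Step 2 — Component impedances:
  R: Z = R = 225 Ω
  L: Z = jωL = j·9425·0.00782 = 0 + j73.7 Ω
Step 3 — Series combination: Z_total = R + L = 225 + j73.7 Ω = 236.8∠18.1° Ω.
Step 4 — Source phasor: V = 11∠155.9° V = -10.04 + j4.492 V.
Step 5 — Current: I = V / Z = -0.0344 + j0.03123 A = 0.04646∠137.8° A.
Step 6 — Complex power: S = V·I* = 0.4857 + j0.1591 VA.
Step 7 — Real power: P = Re(S) = 0.4857 W.
Step 8 — Reactive power: Q = Im(S) = 0.1591 VAR.
Step 9 — Apparent power: |S| = 0.5111 VA.
Step 10 — Power factor: PF = P/|S| = 0.9503 (lagging).

(a) P = 0.4857 W  (b) Q = 0.1591 VAR  (c) S = 0.5111 VA  (d) PF = 0.9503 (lagging)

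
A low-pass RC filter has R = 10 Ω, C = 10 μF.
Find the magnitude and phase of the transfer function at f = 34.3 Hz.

Step 1 — Angular frequency: ω = 2π·34.3 = 215.5 rad/s.
Step 2 — Transfer function: H(jω) = 1/(1 + jωRC).
Step 3 — Denominator: 1 + jωRC = 1 + j·215.5·10·1e-05 = 1 + j0.02155.
Step 4 — H = 0.9995 - j0.02154.
Step 5 — Magnitude: |H| = 0.9998 (-0.0 dB); phase: φ = -1.2°.

|H| = 0.9998 (-0.0 dB), φ = -1.2°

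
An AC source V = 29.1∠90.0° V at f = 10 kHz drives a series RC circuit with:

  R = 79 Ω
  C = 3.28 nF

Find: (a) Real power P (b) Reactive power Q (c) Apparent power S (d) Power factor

Step 1 — Angular frequency: ω = 2π·f = 2π·1e+04 = 6.283e+04 rad/s.
Step 2 — Component impedances:
  R: Z = R = 79 Ω
  C: Z = 1/(jωC) = -j/(ω·C) = 0 - j4852 Ω
Step 3 — Series combination: Z_total = R + C = 79 - j4852 Ω = 4853∠-89.1° Ω.
Step 4 — Source phasor: V = 29.1∠90.0° V = 0 + j29.1 V.
Step 5 — Current: I = V / Z = -0.005996 + j9.761e-05 A = 0.005996∠179.1° A.
Step 6 — Complex power: S = V·I* = 0.002841 - j0.1745 VA.
Step 7 — Real power: P = Re(S) = 0.002841 W.
Step 8 — Reactive power: Q = Im(S) = -0.1745 VAR.
Step 9 — Apparent power: |S| = 0.1745 VA.
Step 10 — Power factor: PF = P/|S| = 0.01628 (leading).

(a) P = 0.002841 W  (b) Q = -0.1745 VAR  (c) S = 0.1745 VA  (d) PF = 0.01628 (leading)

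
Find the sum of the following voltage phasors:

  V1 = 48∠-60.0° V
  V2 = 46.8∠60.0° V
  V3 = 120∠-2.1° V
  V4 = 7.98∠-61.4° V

Step 1 — Convert each phasor to rectangular form:
  V1 = 48·(cos(-60.0°) + j·sin(-60.0°)) = 24 - j41.57 V
  V2 = 46.8·(cos(60.0°) + j·sin(60.0°)) = 23.4 + j40.53 V
  V3 = 120·(cos(-2.1°) + j·sin(-2.1°)) = 119.9 - j4.397 V
  V4 = 7.98·(cos(-61.4°) + j·sin(-61.4°)) = 3.82 - j7.006 V
Step 2 — Sum components: V_total = 171.1 - j12.44 V.
Step 3 — Convert to polar: |V_total| = 171.6 V, ∠V_total = -4.2°.

V_total = 171.6∠-4.2° V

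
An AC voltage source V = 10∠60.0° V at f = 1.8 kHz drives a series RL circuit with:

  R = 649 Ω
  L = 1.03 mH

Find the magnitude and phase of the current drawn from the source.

Step 1 — Angular frequency: ω = 2π·f = 2π·1800 = 1.131e+04 rad/s.
Step 2 — Component impedances:
  R: Z = R = 649 Ω
  L: Z = jωL = j·1.131e+04·0.00103 = 0 + j11.65 Ω
Step 3 — Series combination: Z_total = R + L = 649 + j11.65 Ω = 649.1∠1.0° Ω.
Step 4 — Source phasor: V = 10∠60.0° V = 5 + j8.66 V.
Step 5 — Ohm's law: I = V / Z_total = (5 + j8.66) / (649 + j11.65) = 0.007941 + j0.0132 A.
Step 6 — Convert to polar: |I| = 0.01541 A, ∠I = 59.0°.

I = 0.01541∠59.0° A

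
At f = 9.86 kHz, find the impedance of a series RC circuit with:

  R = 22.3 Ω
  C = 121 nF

Step 1 — Angular frequency: ω = 2π·f = 2π·9860 = 6.195e+04 rad/s.
Step 2 — Component impedances:
  R: Z = R = 22.3 Ω
  C: Z = 1/(jωC) = -j/(ω·C) = 0 - j133.4 Ω
Step 3 — Series combination: Z_total = R + C = 22.3 - j133.4 Ω = 135.3∠-80.5° Ω.

Z = 22.3 - j133.4 Ω = 135.3∠-80.5° Ω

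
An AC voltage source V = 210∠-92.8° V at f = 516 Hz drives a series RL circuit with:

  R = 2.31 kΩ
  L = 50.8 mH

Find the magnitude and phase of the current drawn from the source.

Step 1 — Angular frequency: ω = 2π·f = 2π·516 = 3242 rad/s.
Step 2 — Component impedances:
  R: Z = R = 2310 Ω
  L: Z = jωL = j·3242·0.0508 = 0 + j164.7 Ω
Step 3 — Series combination: Z_total = R + L = 2310 + j164.7 Ω = 2316∠4.1° Ω.
Step 4 — Source phasor: V = 210∠-92.8° V = -10.26 - j209.7 V.
Step 5 — Ohm's law: I = V / Z_total = (-10.26 - j209.7) / (2310 + j164.7) = -0.01086 - j0.09003 A.
Step 6 — Convert to polar: |I| = 0.09068 A, ∠I = -96.9°.

I = 0.09068∠-96.9° A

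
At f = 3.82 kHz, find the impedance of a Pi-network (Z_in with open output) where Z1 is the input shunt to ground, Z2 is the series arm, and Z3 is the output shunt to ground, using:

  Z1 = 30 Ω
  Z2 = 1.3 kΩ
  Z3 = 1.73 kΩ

Step 1 — Angular frequency: ω = 2π·f = 2π·3820 = 2.4e+04 rad/s.
Step 2 — Component impedances:
  Z1: Z = R = 30 Ω
  Z2: Z = R = 1300 Ω
  Z3: Z = R = 1730 Ω
Step 3 — With open output, the series arm Z2 and the output shunt Z3 appear in series to ground: Z2 + Z3 = 3030 Ω.
Step 4 — Parallel with input shunt Z1: Z_in = Z1 || (Z2 + Z3) = 29.71 Ω = 29.71∠0.0° Ω.

Z = 29.71 Ω = 29.71∠0.0° Ω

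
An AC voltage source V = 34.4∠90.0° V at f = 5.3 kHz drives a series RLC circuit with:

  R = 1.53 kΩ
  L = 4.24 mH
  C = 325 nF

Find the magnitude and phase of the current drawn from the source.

Step 1 — Angular frequency: ω = 2π·f = 2π·5300 = 3.33e+04 rad/s.
Step 2 — Component impedances:
  R: Z = R = 1530 Ω
  L: Z = jωL = j·3.33e+04·0.00424 = 0 + j141.2 Ω
  C: Z = 1/(jωC) = -j/(ω·C) = 0 - j92.4 Ω
Step 3 — Series combination: Z_total = R + L + C = 1530 + j48.8 Ω = 1531∠1.8° Ω.
Step 4 — Source phasor: V = 34.4∠90.0° V = 0 + j34.4 V.
Step 5 — Ohm's law: I = V / Z_total = (0 + j34.4) / (1530 + j48.8) = 0.0007164 + j0.02246 A.
Step 6 — Convert to polar: |I| = 0.02247 A, ∠I = 88.2°.

I = 0.02247∠88.2° A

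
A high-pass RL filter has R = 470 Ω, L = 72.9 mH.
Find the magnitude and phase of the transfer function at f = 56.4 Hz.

Step 1 — Angular frequency: ω = 2π·56.4 = 354.4 rad/s.
Step 2 — Transfer function: H(jω) = jωL/(R + jωL).
Step 3 — Numerator jωL = j·25.83; denominator R + jωL = 470 + j25.83.
Step 4 — H = 0.003012 + j0.0548.
Step 5 — Magnitude: |H| = 0.05488 (-25.2 dB); phase: φ = 86.9°.

|H| = 0.05488 (-25.2 dB), φ = 86.9°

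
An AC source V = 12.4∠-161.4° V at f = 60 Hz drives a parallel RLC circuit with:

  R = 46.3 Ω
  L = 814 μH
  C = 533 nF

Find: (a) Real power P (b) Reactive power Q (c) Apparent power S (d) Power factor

Step 1 — Angular frequency: ω = 2π·f = 2π·60 = 377 rad/s.
Step 2 — Component impedances:
  R: Z = R = 46.3 Ω
  L: Z = jωL = j·377·0.000814 = 0 + j0.3069 Ω
  C: Z = 1/(jωC) = -j/(ω·C) = 0 - j4977 Ω
Step 3 — Parallel combination: 1/Z_total = 1/R + 1/L + 1/C; Z_total = 0.002034 + j0.3069 Ω = 0.3069∠89.6° Ω.
Step 4 — Source phasor: V = 12.4∠-161.4° V = -11.75 - j3.955 V.
Step 5 — Current: I = V / Z = -13.14 + j38.21 A = 40.41∠109.0° A.
Step 6 — Complex power: S = V·I* = 3.321 + j501 VA.
Step 7 — Real power: P = Re(S) = 3.321 W.
Step 8 — Reactive power: Q = Im(S) = 501 VAR.
Step 9 — Apparent power: |S| = 501 VA.
Step 10 — Power factor: PF = P/|S| = 0.006628 (lagging).

(a) P = 3.321 W  (b) Q = 501 VAR  (c) S = 501 VA  (d) PF = 0.006628 (lagging)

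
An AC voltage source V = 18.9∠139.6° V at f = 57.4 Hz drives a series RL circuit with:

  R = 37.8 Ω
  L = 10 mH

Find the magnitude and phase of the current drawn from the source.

Step 1 — Angular frequency: ω = 2π·f = 2π·57.4 = 360.7 rad/s.
Step 2 — Component impedances:
  R: Z = R = 37.8 Ω
  L: Z = jωL = j·360.7·0.01 = 0 + j3.607 Ω
Step 3 — Series combination: Z_total = R + L = 37.8 + j3.607 Ω = 37.97∠5.5° Ω.
Step 4 — Source phasor: V = 18.9∠139.6° V = -14.39 + j12.25 V.
Step 5 — Ohm's law: I = V / Z_total = (-14.39 + j12.25) / (37.8 + j3.607) = -0.3467 + j0.3571 A.
Step 6 — Convert to polar: |I| = 0.4977 A, ∠I = 134.1°.

I = 0.4977∠134.1° A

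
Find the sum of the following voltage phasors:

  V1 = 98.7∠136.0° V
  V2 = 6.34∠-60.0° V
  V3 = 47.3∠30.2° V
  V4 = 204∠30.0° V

Step 1 — Convert each phasor to rectangular form:
  V1 = 98.7·(cos(136.0°) + j·sin(136.0°)) = -71 + j68.56 V
  V2 = 6.34·(cos(-60.0°) + j·sin(-60.0°)) = 3.17 - j5.491 V
  V3 = 47.3·(cos(30.2°) + j·sin(30.2°)) = 40.88 + j23.79 V
  V4 = 204·(cos(30.0°) + j·sin(30.0°)) = 176.7 + j102 V
Step 2 — Sum components: V_total = 149.7 + j188.9 V.
Step 3 — Convert to polar: |V_total| = 241 V, ∠V_total = 51.6°.

V_total = 241∠51.6° V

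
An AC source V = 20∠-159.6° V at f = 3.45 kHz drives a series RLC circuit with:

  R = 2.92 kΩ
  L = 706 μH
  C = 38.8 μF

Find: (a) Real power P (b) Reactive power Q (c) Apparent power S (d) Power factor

Step 1 — Angular frequency: ω = 2π·f = 2π·3450 = 2.168e+04 rad/s.
Step 2 — Component impedances:
  R: Z = R = 2920 Ω
  L: Z = jωL = j·2.168e+04·0.000706 = 0 + j15.3 Ω
  C: Z = 1/(jωC) = -j/(ω·C) = 0 - j1.189 Ω
Step 3 — Series combination: Z_total = R + L + C = 2920 + j14.11 Ω = 2920∠0.3° Ω.
Step 4 — Source phasor: V = 20∠-159.6° V = -18.75 - j6.971 V.
Step 5 — Current: I = V / Z = -0.006431 - j0.002356 A = 0.006849∠-159.9° A.
Step 6 — Complex power: S = V·I* = 0.137 + j0.0006622 VA.
Step 7 — Real power: P = Re(S) = 0.137 W.
Step 8 — Reactive power: Q = Im(S) = 0.0006622 VAR.
Step 9 — Apparent power: |S| = 0.137 VA.
Step 10 — Power factor: PF = P/|S| = 1 (lagging).

(a) P = 0.137 W  (b) Q = 0.0006622 VAR  (c) S = 0.137 VA  (d) PF = 1 (lagging)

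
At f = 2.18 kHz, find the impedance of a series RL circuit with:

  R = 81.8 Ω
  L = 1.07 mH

Step 1 — Angular frequency: ω = 2π·f = 2π·2180 = 1.37e+04 rad/s.
Step 2 — Component impedances:
  R: Z = R = 81.8 Ω
  L: Z = jωL = j·1.37e+04·0.00107 = 0 + j14.66 Ω
Step 3 — Series combination: Z_total = R + L = 81.8 + j14.66 Ω = 83.1∠10.2° Ω.

Z = 81.8 + j14.66 Ω = 83.1∠10.2° Ω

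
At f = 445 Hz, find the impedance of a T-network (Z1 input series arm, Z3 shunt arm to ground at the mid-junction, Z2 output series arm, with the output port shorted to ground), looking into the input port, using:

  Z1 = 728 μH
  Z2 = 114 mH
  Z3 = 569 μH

Step 1 — Angular frequency: ω = 2π·f = 2π·445 = 2796 rad/s.
Step 2 — Component impedances:
  Z1: Z = jωL = j·2796·0.000728 = 0 + j2.036 Ω
  Z2: Z = jωL = j·2796·0.114 = 0 + j318.7 Ω
  Z3: Z = jωL = j·2796·0.000569 = 0 + j1.591 Ω
Step 3 — With the output port shorted to ground, the output series arm Z2 runs from the junction to ground; the shunt arm Z3 also runs from the junction to ground. They appear in parallel: Z3 || Z2 = 0 + j1.583 Ω.
Step 4 — Series with input arm Z1: Z_in = Z1 + (Z3 || Z2) = 0 + j3.619 Ω = 3.619∠90.0° Ω.

Z = 0 + j3.619 Ω = 3.619∠90.0° Ω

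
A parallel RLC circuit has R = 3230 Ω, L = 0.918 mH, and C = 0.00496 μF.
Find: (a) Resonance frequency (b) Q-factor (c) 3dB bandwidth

Step 1 — Resonance: ω₀ = 1/√(LC) = 1/√(0.000918·4.96e-09) = 4.686e+05 rad/s.
Step 2 — f₀ = ω₀/(2π) = 7.459e+04 Hz.
Step 3 — Parallel Q: Q = R/(ω₀L) = 3230/(4.686e+05·0.000918) = 7.508.
Step 4 — Bandwidth: Δω = ω₀/Q = 6.242e+04 rad/s; BW = Δω/(2π) = 9934 Hz.

(a) f₀ = 7.459e+04 Hz  (b) Q = 7.508  (c) BW = 9934 Hz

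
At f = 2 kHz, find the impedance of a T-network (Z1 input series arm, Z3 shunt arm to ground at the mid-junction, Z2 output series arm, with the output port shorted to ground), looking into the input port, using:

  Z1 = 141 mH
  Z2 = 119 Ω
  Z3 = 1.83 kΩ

Step 1 — Angular frequency: ω = 2π·f = 2π·2000 = 1.257e+04 rad/s.
Step 2 — Component impedances:
  Z1: Z = jωL = j·1.257e+04·0.141 = 0 + j1772 Ω
  Z2: Z = R = 119 Ω
  Z3: Z = R = 1830 Ω
Step 3 — With the output port shorted to ground, the output series arm Z2 runs from the junction to ground; the shunt arm Z3 also runs from the junction to ground. They appear in parallel: Z3 || Z2 = 111.7 Ω.
Step 4 — Series with input arm Z1: Z_in = Z1 + (Z3 || Z2) = 111.7 + j1772 Ω = 1775∠86.4° Ω.

Z = 111.7 + j1772 Ω = 1775∠86.4° Ω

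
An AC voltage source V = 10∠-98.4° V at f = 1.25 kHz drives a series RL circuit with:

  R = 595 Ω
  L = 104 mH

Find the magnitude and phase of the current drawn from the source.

Step 1 — Angular frequency: ω = 2π·f = 2π·1250 = 7854 rad/s.
Step 2 — Component impedances:
  R: Z = R = 595 Ω
  L: Z = jωL = j·7854·0.104 = 0 + j816.8 Ω
Step 3 — Series combination: Z_total = R + L = 595 + j816.8 Ω = 1011∠53.9° Ω.
Step 4 — Source phasor: V = 10∠-98.4° V = -1.461 - j9.893 V.
Step 5 — Ohm's law: I = V / Z_total = (-1.461 - j9.893) / (595 + j816.8) = -0.008764 - j0.004595 A.
Step 6 — Convert to polar: |I| = 0.009896 A, ∠I = -152.3°.

I = 0.009896∠-152.3° A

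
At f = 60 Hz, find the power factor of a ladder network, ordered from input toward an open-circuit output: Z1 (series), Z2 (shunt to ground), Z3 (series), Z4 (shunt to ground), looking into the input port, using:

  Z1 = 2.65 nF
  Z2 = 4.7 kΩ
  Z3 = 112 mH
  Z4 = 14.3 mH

Step 1 — Angular frequency: ω = 2π·f = 2π·60 = 377 rad/s.
Step 2 — Component impedances:
  Z1: Z = 1/(jωC) = -j/(ω·C) = 0 - j1.001e+06 Ω
  Z2: Z = R = 4700 Ω
  Z3: Z = jωL = j·377·0.112 = 0 + j42.22 Ω
  Z4: Z = jωL = j·377·0.0143 = 0 + j5.391 Ω
Step 3 — Ladder network (open output): work backward from the far end, alternating series and parallel combinations. Z_in = 0.4823 - j1.001e+06 Ω = 1.001e+06∠-90.0° Ω.
Step 4 — Power factor: PF = cos(φ) = Re(Z)/|Z| = 0.48231/1.0009e+06 = 4.819e-07.
Step 5 — Type: Im(Z) = -1.001e+06 ⇒ leading (phase φ = -90.0°).

PF = 4.819e-07 (leading, φ = -90.0°)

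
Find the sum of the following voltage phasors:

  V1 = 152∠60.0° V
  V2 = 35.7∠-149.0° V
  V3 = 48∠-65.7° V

Step 1 — Convert each phasor to rectangular form:
  V1 = 152·(cos(60.0°) + j·sin(60.0°)) = 76 + j131.6 V
  V2 = 35.7·(cos(-149.0°) + j·sin(-149.0°)) = -30.6 - j18.39 V
  V3 = 48·(cos(-65.7°) + j·sin(-65.7°)) = 19.75 - j43.75 V
Step 2 — Sum components: V_total = 65.15 + j69.5 V.
Step 3 — Convert to polar: |V_total| = 95.26 V, ∠V_total = 46.9°.

V_total = 95.26∠46.9° V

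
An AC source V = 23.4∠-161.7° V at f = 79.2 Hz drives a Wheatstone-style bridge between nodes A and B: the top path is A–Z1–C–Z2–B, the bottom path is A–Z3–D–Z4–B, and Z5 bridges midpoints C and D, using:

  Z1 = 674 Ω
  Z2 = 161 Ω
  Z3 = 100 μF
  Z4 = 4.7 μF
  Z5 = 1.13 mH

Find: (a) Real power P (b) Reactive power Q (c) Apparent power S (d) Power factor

Step 1 — Angular frequency: ω = 2π·f = 2π·79.2 = 497.6 rad/s.
Step 2 — Component impedances:
  Z1: Z = R = 674 Ω
  Z2: Z = R = 161 Ω
  Z3: Z = 1/(jωC) = -j/(ω·C) = 0 - j20.1 Ω
  Z4: Z = 1/(jωC) = -j/(ω·C) = 0 - j427.6 Ω
  Z5: Z = jωL = j·497.6·0.00113 = 0 + j0.5623 Ω
Step 3 — Bridge requires nodal analysis (the Z5 bridge couples midpoints C and D, so the two paths cannot be reduced to a simple series/parallel combination). Setting node B to ground and injecting 1 A at node A, the 3-node admittance system at A, C, D solves to V_A = Z_AB = 141.9 - j72.79 Ω = 159.5∠-27.2° Ω.
Step 4 — Source phasor: V = 23.4∠-161.7° V = -22.22 - j7.347 V.
Step 5 — Current: I = V / Z = -0.1029 - j0.1046 A = 0.1467∠-134.5° A.
Step 6 — Complex power: S = V·I* = 3.055 - j1.567 VA.
Step 7 — Real power: P = Re(S) = 3.055 W.
Step 8 — Reactive power: Q = Im(S) = -1.567 VAR.
Step 9 — Apparent power: |S| = 3.433 VA.
Step 10 — Power factor: PF = P/|S| = 0.8898 (leading).

(a) P = 3.055 W  (b) Q = -1.567 VAR  (c) S = 3.433 VA  (d) PF = 0.8898 (leading)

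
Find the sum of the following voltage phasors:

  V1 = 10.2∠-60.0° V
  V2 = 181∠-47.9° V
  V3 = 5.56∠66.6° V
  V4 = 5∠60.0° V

Step 1 — Convert each phasor to rectangular form:
  V1 = 10.2·(cos(-60.0°) + j·sin(-60.0°)) = 5.1 - j8.833 V
  V2 = 181·(cos(-47.9°) + j·sin(-47.9°)) = 121.3 - j134.3 V
  V3 = 5.56·(cos(66.6°) + j·sin(66.6°)) = 2.208 + j5.103 V
  V4 = 5·(cos(60.0°) + j·sin(60.0°)) = 2.5 + j4.33 V
Step 2 — Sum components: V_total = 131.2 - j133.7 V.
Step 3 — Convert to polar: |V_total| = 187.3 V, ∠V_total = -45.6°.

V_total = 187.3∠-45.6° V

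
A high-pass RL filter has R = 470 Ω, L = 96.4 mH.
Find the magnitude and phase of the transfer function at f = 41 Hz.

Step 1 — Angular frequency: ω = 2π·41 = 257.6 rad/s.
Step 2 — Transfer function: H(jω) = jωL/(R + jωL).
Step 3 — Numerator jωL = j·24.83; denominator R + jωL = 470 + j24.83.
Step 4 — H = 0.002784 + j0.05269.
Step 5 — Magnitude: |H| = 0.05276 (-25.6 dB); phase: φ = 87.0°.

|H| = 0.05276 (-25.6 dB), φ = 87.0°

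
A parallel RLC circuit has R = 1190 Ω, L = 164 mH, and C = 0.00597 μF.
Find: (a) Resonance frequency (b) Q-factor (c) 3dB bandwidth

Step 1 — Resonance: ω₀ = 1/√(LC) = 1/√(0.164·5.97e-09) = 3.196e+04 rad/s.
Step 2 — f₀ = ω₀/(2π) = 5086 Hz.
Step 3 — Parallel Q: Q = R/(ω₀L) = 1190/(3.196e+04·0.164) = 0.227.
Step 4 — Bandwidth: Δω = ω₀/Q = 1.408e+05 rad/s; BW = Δω/(2π) = 2.24e+04 Hz.

(a) f₀ = 5086 Hz  (b) Q = 0.227  (c) BW = 2.24e+04 Hz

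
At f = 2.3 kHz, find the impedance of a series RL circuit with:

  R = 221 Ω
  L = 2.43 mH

Step 1 — Angular frequency: ω = 2π·f = 2π·2300 = 1.445e+04 rad/s.
Step 2 — Component impedances:
  R: Z = R = 221 Ω
  L: Z = jωL = j·1.445e+04·0.00243 = 0 + j35.12 Ω
Step 3 — Series combination: Z_total = R + L = 221 + j35.12 Ω = 223.8∠9.0° Ω.

Z = 221 + j35.12 Ω = 223.8∠9.0° Ω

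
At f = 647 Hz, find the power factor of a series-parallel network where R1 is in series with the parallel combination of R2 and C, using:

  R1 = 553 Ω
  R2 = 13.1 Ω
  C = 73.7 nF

Step 1 — Angular frequency: ω = 2π·f = 2π·647 = 4065 rad/s.
Step 2 — Component impedances:
  R1: Z = R = 553 Ω
  R2: Z = R = 13.1 Ω
  C: Z = 1/(jωC) = -j/(ω·C) = 0 - j3338 Ω
Step 3 — Parallel branch: R2 || C = 1/(1/R2 + 1/C) = 13.1 - j0.05141 Ω.
Step 4 — Series with R1: Z_total = R1 + (R2 || C) = 566.1 - j0.05141 Ω = 566.1∠-0.0° Ω.
Step 5 — Power factor: PF = cos(φ) = Re(Z)/|Z| = 566.1/566.1 = 1.
Step 6 — Type: Im(Z) = -0.05141 ⇒ leading (phase φ = -0.0°).

PF = 1 (leading, φ = -0.0°)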